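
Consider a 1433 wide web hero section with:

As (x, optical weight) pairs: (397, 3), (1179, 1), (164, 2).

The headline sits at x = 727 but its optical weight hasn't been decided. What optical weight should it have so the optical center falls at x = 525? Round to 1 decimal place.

w ≈ 2.2

Known weights sum to 3 + 1 + 2 = 6; their moment is 3·397 + 1·1179 + 2·164 = 2698.
Balance at x = 525 requires (2698 + w·727) / (6 + w) = 525.
Solving: w = (525·6 − 2698) / (727 − 525) = 452 / 202 ≈ 2.24.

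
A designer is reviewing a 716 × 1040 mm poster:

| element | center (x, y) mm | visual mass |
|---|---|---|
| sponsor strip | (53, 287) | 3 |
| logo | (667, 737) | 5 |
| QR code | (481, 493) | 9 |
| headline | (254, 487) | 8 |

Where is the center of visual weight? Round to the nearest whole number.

(394, 515)

Weights sum to 3 + 5 + 9 + 8 = 25.
x-moment: 3·53 + 5·667 + 9·481 + 8·254 = 9855; centroid 9855/25 ≈ 394.20.
y-moment: 3·287 + 5·737 + 9·493 + 8·487 = 12879; centroid 12879/25 ≈ 515.16.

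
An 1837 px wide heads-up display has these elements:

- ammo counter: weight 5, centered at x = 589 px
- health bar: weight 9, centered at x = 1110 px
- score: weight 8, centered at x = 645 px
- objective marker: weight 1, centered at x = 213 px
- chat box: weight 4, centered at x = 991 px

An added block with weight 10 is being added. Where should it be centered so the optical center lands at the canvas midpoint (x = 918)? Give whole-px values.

With the added block, Σw becomes 5 + 9 + 8 + 1 + 4 + 10 = 37.
x: need Σw·x = 37·918 = 33966. Existing = 5·589 + 9·1110 + 8·645 + 1·213 + 4·991 = 22272. Remainder 11694 / 10 ≈ 1169.40.

x ≈ 1169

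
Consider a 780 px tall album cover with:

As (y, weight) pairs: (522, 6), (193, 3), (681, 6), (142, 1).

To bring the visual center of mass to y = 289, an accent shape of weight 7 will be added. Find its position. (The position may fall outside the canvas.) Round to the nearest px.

y ≈ -185

With the accent shape, Σw becomes 6 + 3 + 6 + 1 + 7 = 23.
Along y: (7939 + 7·y) / 23 = 289 (existing moment 6·522 + 3·193 + 6·681 + 1·142 = 7939) ⇒ y = (6647 − 7939) / 7 ≈ -184.57.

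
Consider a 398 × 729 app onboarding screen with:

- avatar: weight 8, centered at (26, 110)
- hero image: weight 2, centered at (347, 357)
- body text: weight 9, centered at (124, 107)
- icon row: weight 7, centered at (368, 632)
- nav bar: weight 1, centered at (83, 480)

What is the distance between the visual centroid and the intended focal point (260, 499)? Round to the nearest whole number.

≈ 239

Weights sum to 8 + 2 + 9 + 7 + 1 = 27.
Σw·x = 8·26 + 2·347 + 9·124 + 7·368 + 1·83 = 4677, so x̄ = 4677/27 ≈ 173.22.
Σw·y = 8·110 + 2·357 + 9·107 + 7·632 + 1·480 = 7461, so ȳ = 7461/27 ≈ 276.33.
Offset from (260, 499): Δx ≈ -86.78, Δy ≈ -222.67; distance = √(Δx² + Δy²) ≈ 238.98.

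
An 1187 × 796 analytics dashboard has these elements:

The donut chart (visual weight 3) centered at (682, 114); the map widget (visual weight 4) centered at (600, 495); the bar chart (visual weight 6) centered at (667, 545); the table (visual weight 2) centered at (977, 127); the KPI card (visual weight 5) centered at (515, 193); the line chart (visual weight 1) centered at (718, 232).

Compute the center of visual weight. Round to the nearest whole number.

Total weight = 3 + 4 + 6 + 2 + 5 + 1 = 21.
Σw·x = 13695; x̄ = 13695/21 ≈ 652.14.
y: moment 7043 / weight 21 ≈ 335.38

(652, 335)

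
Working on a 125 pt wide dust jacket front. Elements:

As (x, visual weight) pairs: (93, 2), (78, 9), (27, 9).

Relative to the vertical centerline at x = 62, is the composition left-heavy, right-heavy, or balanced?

left-heavy

Total weight = 2 + 9 + 9 = 20.
x: (2·93 + 9·78 + 9·27) / 20 = 1131 / 20 ≈ 56.55
Since 56.5 is left of 62, the composition reads left-heavy.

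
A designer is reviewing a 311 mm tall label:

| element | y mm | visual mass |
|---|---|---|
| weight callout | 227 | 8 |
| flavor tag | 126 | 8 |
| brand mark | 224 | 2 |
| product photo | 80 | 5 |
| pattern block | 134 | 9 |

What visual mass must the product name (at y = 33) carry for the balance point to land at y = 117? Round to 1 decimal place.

w ≈ 13.5

Known weights sum to 8 + 8 + 2 + 5 + 9 = 32; their moment is 8·227 + 8·126 + 2·224 + 5·80 + 9·134 = 4878.
Set Σw·y/Σw = 117: (4878 + 33w) = 117·(32 + w).
Rearranging, w·(33 − 117) = 117·32 − 4878 = -1134, so w ≈ -1134/-84 = 13.50.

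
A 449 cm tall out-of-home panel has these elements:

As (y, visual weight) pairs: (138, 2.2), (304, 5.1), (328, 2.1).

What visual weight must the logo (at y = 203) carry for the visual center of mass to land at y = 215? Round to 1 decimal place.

w ≈ 43.5

Known weights sum to 2.2 + 5.1 + 2.1 = 9.4; their moment is 2.2·138 + 5.1·304 + 2.1·328 = 2542.8.
For the centroid to hit 215: (2542.8 + w·203) / (9.4 + w) = 215.
So w = (215·9.4 − 2542.8)/(203 − 215) = -521.8/-12 ≈ 43.48.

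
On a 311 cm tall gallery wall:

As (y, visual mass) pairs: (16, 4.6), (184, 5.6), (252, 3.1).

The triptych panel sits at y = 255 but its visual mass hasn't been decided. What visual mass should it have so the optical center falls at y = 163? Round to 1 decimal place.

Fixed elements: Σw = 4.6 + 5.6 + 3.1 = 13.3, Σw·y = 4.6·16 + 5.6·184 + 3.1·252 = 1885.2.
For the centroid to hit 163: (1885.2 + w·255) / (13.3 + w) = 163.
Rearranging, w·(255 − 163) = 163·13.3 − 1885.2 = 282.7, so w ≈ 282.7/92 = 3.07.

w ≈ 3.1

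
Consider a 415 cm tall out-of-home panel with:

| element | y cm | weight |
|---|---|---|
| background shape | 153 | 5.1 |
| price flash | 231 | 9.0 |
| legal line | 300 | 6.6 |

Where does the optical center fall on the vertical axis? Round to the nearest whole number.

y ≈ 234

Σw = 5.1 + 9.0 + 6.6 = 20.7.
y-moment: 5.1·153 + 9.0·231 + 6.6·300 = 4839.3; centroid 4839.3/20.7 ≈ 233.78.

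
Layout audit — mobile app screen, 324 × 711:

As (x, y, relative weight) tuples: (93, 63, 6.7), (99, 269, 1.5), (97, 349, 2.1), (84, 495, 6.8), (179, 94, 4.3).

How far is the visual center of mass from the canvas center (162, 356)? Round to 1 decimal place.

Total weight = 6.7 + 1.5 + 2.1 + 6.8 + 4.3 = 21.4.
x: (6.7·93 + 1.5·99 + 2.1·97 + 6.8·84 + 4.3·179) / 21.4 = 2316.2 / 21.4 ≈ 108.23
y: (6.7·63 + 1.5·269 + 2.1·349 + 6.8·495 + 4.3·94) / 21.4 = 5328.7 / 21.4 ≈ 249.00
From (162, 356): dx = -53.77, dy = -107.00, so the distance is √(dx²+dy²) ≈ 119.74.

≈ 119.7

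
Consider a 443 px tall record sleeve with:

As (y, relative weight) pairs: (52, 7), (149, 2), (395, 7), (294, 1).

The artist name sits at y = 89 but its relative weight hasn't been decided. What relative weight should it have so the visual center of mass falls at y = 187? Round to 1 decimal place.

w ≈ 5.5

Fixed elements: Σw = 7 + 2 + 7 + 1 = 17, Σw·y = 7·52 + 2·149 + 7·395 + 1·294 = 3721.
Set Σw·y/Σw = 187: (3721 + 89w) = 187·(17 + w).
Solving: w = (187·17 − 3721) / (89 − 187) = -542 / -98 ≈ 5.53.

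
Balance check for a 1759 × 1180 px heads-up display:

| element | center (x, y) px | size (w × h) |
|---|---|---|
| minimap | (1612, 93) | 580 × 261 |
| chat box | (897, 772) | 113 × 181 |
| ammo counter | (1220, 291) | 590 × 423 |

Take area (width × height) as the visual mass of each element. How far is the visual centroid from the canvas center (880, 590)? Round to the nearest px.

Areas: minimap 580·261 = 151380, chat box 113·181 = 20453, ammo counter 590·423 = 249570. Total weight = 421403.
x: (151380·1612 + 20453·897 + 249570·1220) / 421403 = 566846301 / 421403 ≈ 1345.14
y: (151380·93 + 20453·772 + 249570·291) / 421403 = 102492926 / 421403 ≈ 243.22
From (880, 590): dx = 465.14, dy = -346.78, so the distance is √(dx²+dy²) ≈ 580.18.

≈ 580 px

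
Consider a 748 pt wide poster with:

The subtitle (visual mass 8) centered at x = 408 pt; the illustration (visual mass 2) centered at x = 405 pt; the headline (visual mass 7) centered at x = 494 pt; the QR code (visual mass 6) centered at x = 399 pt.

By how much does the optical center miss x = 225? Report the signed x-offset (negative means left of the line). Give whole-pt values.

Weights sum to 8 + 2 + 7 + 6 = 23.
Σw·x = 8·408 + 2·405 + 7·494 + 6·399 = 9926, so x̄ = 9926/23 ≈ 431.57.
Offset from x = 225: 431.57 − 225 ≈ 206.57.

≈ 207 pt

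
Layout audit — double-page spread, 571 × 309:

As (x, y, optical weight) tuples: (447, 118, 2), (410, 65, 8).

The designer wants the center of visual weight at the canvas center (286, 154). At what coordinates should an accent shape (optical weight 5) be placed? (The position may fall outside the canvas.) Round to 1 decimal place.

After adding the accent shape, total weight = 2 + 8 + 5 = 15.
x: target moment 15×286 = 4290; current 2·447 + 8·410 = 4174; the accent shape supplies 116, so x = 116/5 ≈ 23.20.
y: target moment 15×154 = 2310; current 2·118 + 8·65 = 756; the accent shape supplies 1554, so y = 1554/5 ≈ 310.80.

(23.2, 310.8)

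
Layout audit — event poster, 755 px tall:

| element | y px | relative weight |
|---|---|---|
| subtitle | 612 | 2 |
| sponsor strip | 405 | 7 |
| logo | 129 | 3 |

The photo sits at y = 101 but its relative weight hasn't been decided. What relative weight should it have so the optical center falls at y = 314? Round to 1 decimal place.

Existing Σw = 12 (2 + 7 + 3); existing moment 2·612 + 7·405 + 3·129 = 4446.
Balance at y = 314 requires (4446 + w·101) / (12 + w) = 314.
Rearranging, w·(101 − 314) = 314·12 − 4446 = -678, so w ≈ -678/-213 = 3.18.

w ≈ 3.2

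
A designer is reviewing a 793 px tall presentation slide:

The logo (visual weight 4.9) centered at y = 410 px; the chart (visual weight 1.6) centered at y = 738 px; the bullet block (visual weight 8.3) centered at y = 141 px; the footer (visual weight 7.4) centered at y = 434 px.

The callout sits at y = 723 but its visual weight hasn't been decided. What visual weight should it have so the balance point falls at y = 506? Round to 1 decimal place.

w ≈ 16.9

Fixed elements: Σw = 4.9 + 1.6 + 8.3 + 7.4 = 22.2, Σw·y = 4.9·410 + 1.6·738 + 8.3·141 + 7.4·434 = 7571.7.
Set Σw·y/Σw = 506: (7571.7 + 723w) = 506·(22.2 + w).
Solving: w = (506·22.2 − 7571.7) / (723 − 506) = 3661.5 / 217 ≈ 16.87.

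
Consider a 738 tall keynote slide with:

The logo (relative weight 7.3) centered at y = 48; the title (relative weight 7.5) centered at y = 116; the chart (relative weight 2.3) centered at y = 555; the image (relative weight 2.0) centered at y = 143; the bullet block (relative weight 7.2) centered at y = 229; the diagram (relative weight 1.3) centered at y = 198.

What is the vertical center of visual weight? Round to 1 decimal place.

y ≈ 169.9

Weights sum to 7.3 + 7.5 + 2.3 + 2.0 + 7.2 + 1.3 = 27.6.
y: (7.3·48 + 7.5·116 + 2.3·555 + 2.0·143 + 7.2·229 + 1.3·198) / 27.6 = 4689.1 / 27.6 ≈ 169.89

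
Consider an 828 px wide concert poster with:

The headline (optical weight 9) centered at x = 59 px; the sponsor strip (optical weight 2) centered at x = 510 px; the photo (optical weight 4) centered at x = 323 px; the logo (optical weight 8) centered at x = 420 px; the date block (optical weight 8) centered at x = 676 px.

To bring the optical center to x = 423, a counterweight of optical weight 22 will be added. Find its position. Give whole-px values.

New total weight: (9 + 2 + 4 + 8 + 8) + 22 = 53.
x: need Σw·x = 53·423 = 22419. Existing = 9·59 + 2·510 + 4·323 + 8·420 + 8·676 = 11611. Remainder 10808 / 22 ≈ 491.27.

x ≈ 491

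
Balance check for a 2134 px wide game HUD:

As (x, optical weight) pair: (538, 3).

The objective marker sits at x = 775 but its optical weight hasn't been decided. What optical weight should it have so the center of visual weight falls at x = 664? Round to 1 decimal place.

w ≈ 3.4

Known: weight 3 with moment 3·538 = 1614.
Set Σw·x/Σw = 664: (1614 + 775w) = 664·(3 + w).
Rearranging, w·(775 − 664) = 664·3 − 1614 = 378, so w ≈ 378/111 = 3.41.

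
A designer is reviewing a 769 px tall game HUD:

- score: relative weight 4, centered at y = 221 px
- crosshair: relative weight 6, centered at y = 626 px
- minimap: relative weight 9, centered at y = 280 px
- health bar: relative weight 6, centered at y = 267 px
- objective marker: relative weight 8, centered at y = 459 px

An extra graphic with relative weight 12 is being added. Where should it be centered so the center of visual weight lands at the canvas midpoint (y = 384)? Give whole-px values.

New total weight: (4 + 6 + 9 + 6 + 8) + 12 = 45.
y: need Σw·y = 45·384 = 17280. Existing = 4·221 + 6·626 + 9·280 + 6·267 + 8·459 = 12434. Remainder 4846 / 12 ≈ 403.83.

y ≈ 404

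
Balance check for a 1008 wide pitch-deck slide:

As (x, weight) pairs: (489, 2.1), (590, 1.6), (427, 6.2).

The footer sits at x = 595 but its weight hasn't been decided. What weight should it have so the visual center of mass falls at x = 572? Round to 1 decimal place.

Existing Σw = 9.9 (2.1 + 1.6 + 6.2); existing moment 2.1·489 + 1.6·590 + 6.2·427 = 4618.3.
For the centroid to hit 572: (4618.3 + w·595) / (9.9 + w) = 572.
So w = (572·9.9 − 4618.3)/(595 − 572) = 1044.5/23 ≈ 45.41.

w ≈ 45.4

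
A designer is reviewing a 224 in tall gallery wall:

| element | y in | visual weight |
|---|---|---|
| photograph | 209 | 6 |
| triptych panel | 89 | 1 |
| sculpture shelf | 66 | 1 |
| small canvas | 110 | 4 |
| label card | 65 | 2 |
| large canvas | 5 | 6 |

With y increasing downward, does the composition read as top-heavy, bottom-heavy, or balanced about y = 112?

Weights sum to 6 + 1 + 1 + 4 + 2 + 6 = 20.
y-moment: 6·209 + 1·89 + 1·66 + 4·110 + 2·65 + 6·5 = 2009; centroid 2009/20 ≈ 100.45.
100.5 vs midline 112 → top-heavy.

top-heavy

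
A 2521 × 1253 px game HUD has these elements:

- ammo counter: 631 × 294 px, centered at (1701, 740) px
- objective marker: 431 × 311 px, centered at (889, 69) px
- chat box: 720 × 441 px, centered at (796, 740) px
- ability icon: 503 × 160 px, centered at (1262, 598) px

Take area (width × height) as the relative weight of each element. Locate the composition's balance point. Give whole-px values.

(1100, 599)

Areas → weights: ammo counter 631·294 = 185514, objective marker 431·311 = 134041, chat box 720·441 = 317520, ability icon 503·160 = 80480; Σw = 717555.
x: (185514·1701 + 134041·889 + 317520·796 + 80480·1262) / 717555 = 789033443 / 717555 ≈ 1099.61
y: (185514·740 + 134041·69 + 317520·740 + 80480·598) / 717555 = 429621029 / 717555 ≈ 598.73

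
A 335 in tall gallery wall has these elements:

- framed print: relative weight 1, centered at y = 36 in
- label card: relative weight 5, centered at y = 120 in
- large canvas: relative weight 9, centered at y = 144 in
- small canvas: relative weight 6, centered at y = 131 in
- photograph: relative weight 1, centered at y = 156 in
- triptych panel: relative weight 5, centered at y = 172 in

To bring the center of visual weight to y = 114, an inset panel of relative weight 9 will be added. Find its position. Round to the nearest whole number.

y ≈ 41

After adding the inset panel, total weight = 1 + 5 + 9 + 6 + 1 + 5 + 9 = 36.
Along y: (3734 + 9·y) / 36 = 114 (existing moment 1·36 + 5·120 + 9·144 + 6·131 + 1·156 + 5·172 = 3734) ⇒ y = (4104 − 3734) / 9 ≈ 41.11.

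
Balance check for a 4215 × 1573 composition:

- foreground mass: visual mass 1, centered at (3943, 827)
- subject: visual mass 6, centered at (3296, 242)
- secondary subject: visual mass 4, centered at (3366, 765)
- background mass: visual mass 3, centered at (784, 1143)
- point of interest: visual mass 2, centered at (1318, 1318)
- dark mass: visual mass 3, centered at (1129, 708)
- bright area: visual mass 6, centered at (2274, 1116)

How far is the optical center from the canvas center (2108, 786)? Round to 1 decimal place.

Σw = 1 + 6 + 4 + 3 + 2 + 3 + 6 = 25.
x: (1·3943 + 6·3296 + 4·3366 + 3·784 + 2·1318 + 3·1129 + 6·2274) / 25 = 59202 / 25 ≈ 2368.08
y: (1·827 + 6·242 + 4·765 + 3·1143 + 2·1318 + 3·708 + 6·1116) / 25 = 20224 / 25 ≈ 808.96
From (2108, 786): dx = 260.08, dy = 22.96, so the distance is √(dx²+dy²) ≈ 261.09.

≈ 261.1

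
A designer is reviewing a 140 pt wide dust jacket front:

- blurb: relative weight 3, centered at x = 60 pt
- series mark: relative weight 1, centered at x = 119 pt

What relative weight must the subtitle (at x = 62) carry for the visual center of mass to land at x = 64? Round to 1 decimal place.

w ≈ 21.5

Fixed elements: Σw = 3 + 1 = 4, Σw·x = 3·60 + 1·119 = 299.
For the centroid to hit 64: (299 + w·62) / (4 + w) = 64.
So w = (64·4 − 299)/(62 − 64) = -43/-2 ≈ 21.50.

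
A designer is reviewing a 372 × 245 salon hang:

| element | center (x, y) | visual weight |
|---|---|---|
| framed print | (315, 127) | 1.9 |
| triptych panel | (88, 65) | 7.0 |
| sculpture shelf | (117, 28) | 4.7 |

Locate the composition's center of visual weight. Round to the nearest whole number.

Total weight = 1.9 + 7.0 + 4.7 = 13.6.
x: (1.9·315 + 7.0·88 + 4.7·117) / 13.6 = 1764.4 / 13.6 ≈ 129.74
y: (1.9·127 + 7.0·65 + 4.7·28) / 13.6 = 827.9 / 13.6 ≈ 60.88

(130, 61)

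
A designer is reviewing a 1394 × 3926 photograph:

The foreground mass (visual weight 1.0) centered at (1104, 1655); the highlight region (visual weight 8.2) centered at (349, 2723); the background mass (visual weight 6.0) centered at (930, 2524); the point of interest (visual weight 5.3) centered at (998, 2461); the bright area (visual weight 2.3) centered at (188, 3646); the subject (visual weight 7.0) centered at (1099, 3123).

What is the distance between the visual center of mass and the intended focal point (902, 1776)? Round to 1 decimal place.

Total weight = 1.0 + 8.2 + 6.0 + 5.3 + 2.3 + 7.0 = 29.8.
Σw·x = 22960.6; x̄ = 22960.6/29.8 ≈ 770.49.
y: moment 82417.7 / weight 29.8 ≈ 2765.69
From (902, 1776): dx = -131.51, dy = 989.69, so the distance is √(dx²+dy²) ≈ 998.39.

≈ 998.4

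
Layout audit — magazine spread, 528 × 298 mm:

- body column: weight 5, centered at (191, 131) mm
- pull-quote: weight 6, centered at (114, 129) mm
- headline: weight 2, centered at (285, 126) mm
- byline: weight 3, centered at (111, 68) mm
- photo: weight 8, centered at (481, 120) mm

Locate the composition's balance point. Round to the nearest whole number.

(266, 119)

Σw = 5 + 6 + 2 + 3 + 8 = 24.
x-moment: 5·191 + 6·114 + 2·285 + 3·111 + 8·481 = 6390; centroid 6390/24 ≈ 266.25.
y-moment: 5·131 + 6·129 + 2·126 + 3·68 + 8·120 = 2845; centroid 2845/24 ≈ 118.54.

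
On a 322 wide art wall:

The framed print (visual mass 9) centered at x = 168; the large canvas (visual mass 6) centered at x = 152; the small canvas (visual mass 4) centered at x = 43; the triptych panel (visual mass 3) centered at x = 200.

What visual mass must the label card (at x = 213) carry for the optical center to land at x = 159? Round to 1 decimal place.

Existing Σw = 22 (9 + 6 + 4 + 3); existing moment 9·168 + 6·152 + 4·43 + 3·200 = 3196.
For the centroid to hit 159: (3196 + w·213) / (22 + w) = 159.
Solving: w = (159·22 − 3196) / (213 − 159) = 302 / 54 ≈ 5.59.

w ≈ 5.6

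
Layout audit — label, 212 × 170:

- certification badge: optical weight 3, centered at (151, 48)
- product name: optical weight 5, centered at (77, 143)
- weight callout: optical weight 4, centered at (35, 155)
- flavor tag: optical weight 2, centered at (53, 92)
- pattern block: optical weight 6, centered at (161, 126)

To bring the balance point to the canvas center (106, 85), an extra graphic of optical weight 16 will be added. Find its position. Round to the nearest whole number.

With the extra graphic, Σw becomes 3 + 5 + 4 + 2 + 6 + 16 = 36.
x: need Σw·x = 36·106 = 3816. Existing = 3·151 + 5·77 + 4·35 + 2·53 + 6·161 = 2050. Remainder 1766 / 16 ≈ 110.38.
y: need Σw·y = 36·85 = 3060. Existing = 3·48 + 5·143 + 4·155 + 2·92 + 6·126 = 2419. Remainder 641 / 16 ≈ 40.06.

(110, 40)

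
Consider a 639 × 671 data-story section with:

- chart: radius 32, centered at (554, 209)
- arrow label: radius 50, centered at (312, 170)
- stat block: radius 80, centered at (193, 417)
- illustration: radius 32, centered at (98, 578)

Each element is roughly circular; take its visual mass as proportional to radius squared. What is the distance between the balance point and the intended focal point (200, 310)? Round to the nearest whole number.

≈ 65

Weights ∝ r²: chart 32² = 1024, arrow label 50² = 2500, stat block 80² = 6400, illustration 32² = 1024; Σw = 10948.
Σw·x = 1024·554 + 2500·312 + 6400·193 + 1024·98 = 2682848, so x̄ = 2682848/10948 ≈ 245.05.
Σw·y = 1024·209 + 2500·170 + 6400·417 + 1024·578 = 3899688, so ȳ = 3899688/10948 ≈ 356.20.
Relative to (200, 310): Δ = (45.05, 46.20); |Δ| = √(45.05² + 46.20²) ≈ 64.53.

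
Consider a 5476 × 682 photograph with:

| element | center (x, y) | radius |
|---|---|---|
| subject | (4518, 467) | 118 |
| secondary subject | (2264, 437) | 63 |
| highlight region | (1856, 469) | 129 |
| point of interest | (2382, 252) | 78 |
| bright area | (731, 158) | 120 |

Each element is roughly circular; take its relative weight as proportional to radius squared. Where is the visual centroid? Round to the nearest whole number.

r² weights: subject 118² = 13924, secondary subject 63² = 3969, highlight region 129² = 16641, point of interest 78² = 6084, bright area 120² = 14400. Total = 55018.
x-moment: 13924·4518 + 3969·2264 + 16641·1856 + 6084·2382 + 14400·731 = 127798632; centroid 127798632/55018 ≈ 2322.85.
y-moment: 13924·467 + 3969·437 + 16641·469 + 6084·252 + 14400·158 = 19849958; centroid 19849958/55018 ≈ 360.79.

(2323, 361)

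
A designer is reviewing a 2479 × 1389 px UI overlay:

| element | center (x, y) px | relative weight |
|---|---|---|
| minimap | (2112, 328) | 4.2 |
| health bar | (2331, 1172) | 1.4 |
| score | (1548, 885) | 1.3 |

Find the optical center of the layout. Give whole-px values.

(2050, 604)

Weights sum to 4.2 + 1.4 + 1.3 = 6.9.
Σw·x = 4.2·2112 + 1.4·2331 + 1.3·1548 = 14146.2, so x̄ = 14146.2/6.9 ≈ 2050.17.
Σw·y = 4.2·328 + 1.4·1172 + 1.3·885 = 4168.9, so ȳ = 4168.9/6.9 ≈ 604.19.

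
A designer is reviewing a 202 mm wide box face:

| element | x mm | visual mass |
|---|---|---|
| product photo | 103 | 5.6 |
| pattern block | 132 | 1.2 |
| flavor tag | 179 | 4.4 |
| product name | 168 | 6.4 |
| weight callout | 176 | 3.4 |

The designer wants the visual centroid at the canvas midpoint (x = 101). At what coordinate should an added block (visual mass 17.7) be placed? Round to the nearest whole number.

New total weight: (5.6 + 1.2 + 4.4 + 6.4 + 3.4) + 17.7 = 38.7.
Along x: (3196.4 + 17.7·x) / 38.7 = 101 (existing moment 5.6·103 + 1.2·132 + 4.4·179 + 6.4·168 + 3.4·176 = 3196.4) ⇒ x = (3908.7 − 3196.4) / 17.7 ≈ 40.24.

x ≈ 40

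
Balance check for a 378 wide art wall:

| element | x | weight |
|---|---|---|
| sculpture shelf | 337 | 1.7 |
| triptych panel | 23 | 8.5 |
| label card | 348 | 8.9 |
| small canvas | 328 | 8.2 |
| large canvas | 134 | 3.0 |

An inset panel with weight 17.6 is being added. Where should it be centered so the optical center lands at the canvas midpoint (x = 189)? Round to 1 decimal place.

x ≈ 119.1

New total weight: (1.7 + 8.5 + 8.9 + 8.2 + 3.0) + 17.6 = 47.9.
Along x: (6957.2 + 17.6·x) / 47.9 = 189 (existing moment 1.7·337 + 8.5·23 + 8.9·348 + 8.2·328 + 3.0·134 = 6957.2) ⇒ x = (9053.1 − 6957.2) / 17.6 ≈ 119.09.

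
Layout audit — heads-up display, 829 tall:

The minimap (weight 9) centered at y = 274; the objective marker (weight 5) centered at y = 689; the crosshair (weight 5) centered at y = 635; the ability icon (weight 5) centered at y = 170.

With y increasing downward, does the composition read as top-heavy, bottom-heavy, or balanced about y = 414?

balanced

Σw = 9 + 5 + 5 + 5 = 24.
y-moment: 9·274 + 5·689 + 5·635 + 5·170 = 9936; centroid 9936/24 ≈ 414.00.
414.00 = 414 exactly: balanced.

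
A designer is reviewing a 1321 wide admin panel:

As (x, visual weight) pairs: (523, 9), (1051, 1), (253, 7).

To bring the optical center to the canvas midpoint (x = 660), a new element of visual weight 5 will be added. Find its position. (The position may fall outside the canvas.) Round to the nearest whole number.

x ≈ 1398

New total weight: (9 + 1 + 7) + 5 = 22.
x: target moment 22×660 = 14520; current 9·523 + 1·1051 + 7·253 = 7529; the new element supplies 6991, so x = 6991/5 ≈ 1398.20.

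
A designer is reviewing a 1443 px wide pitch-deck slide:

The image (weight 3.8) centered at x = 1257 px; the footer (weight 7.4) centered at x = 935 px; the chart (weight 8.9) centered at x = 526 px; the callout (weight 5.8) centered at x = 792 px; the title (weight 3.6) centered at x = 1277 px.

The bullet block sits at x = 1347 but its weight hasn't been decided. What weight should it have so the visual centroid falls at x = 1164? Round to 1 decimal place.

w ≈ 47.9

Fixed elements: Σw = 3.8 + 7.4 + 8.9 + 5.8 + 3.6 = 29.5, Σw·x = 3.8·1257 + 7.4·935 + 8.9·526 + 5.8·792 + 3.6·1277 = 25567.8.
For the centroid to hit 1164: (25567.8 + w·1347) / (29.5 + w) = 1164.
Rearranging, w·(1347 − 1164) = 1164·29.5 − 25567.8 = 8770.2, so w ≈ 8770.2/183 = 47.92.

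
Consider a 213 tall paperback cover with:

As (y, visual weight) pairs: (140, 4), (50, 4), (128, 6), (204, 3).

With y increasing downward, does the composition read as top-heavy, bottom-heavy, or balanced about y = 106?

Σw = 4 + 4 + 6 + 3 = 17.
y-moment: 4·140 + 4·50 + 6·128 + 3·204 = 2140; centroid 2140/17 ≈ 125.88.
Since 125.9 is below (larger y than) 106, the composition reads bottom-heavy.

bottom-heavy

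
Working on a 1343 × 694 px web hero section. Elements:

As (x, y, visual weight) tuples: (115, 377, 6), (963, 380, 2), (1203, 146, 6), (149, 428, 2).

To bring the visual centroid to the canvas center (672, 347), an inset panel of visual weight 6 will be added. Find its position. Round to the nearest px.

With the inset panel, Σw becomes 6 + 2 + 6 + 2 + 6 = 22.
Along x: (10132 + 6·x) / 22 = 672 (existing moment 6·115 + 2·963 + 6·1203 + 2·149 = 10132) ⇒ x = (14784 − 10132) / 6 ≈ 775.33.
Along y: (4754 + 6·y) / 22 = 347 (existing moment 6·377 + 2·380 + 6·146 + 2·428 = 4754) ⇒ y = (7634 − 4754) / 6 ≈ 480.00.

(775, 480)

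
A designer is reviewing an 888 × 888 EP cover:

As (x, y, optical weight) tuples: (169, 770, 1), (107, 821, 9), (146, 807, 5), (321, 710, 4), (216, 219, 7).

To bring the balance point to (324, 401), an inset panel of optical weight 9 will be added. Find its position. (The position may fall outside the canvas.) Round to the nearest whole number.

New total weight: (1 + 9 + 5 + 4 + 7) + 9 = 35.
Along x: (4658 + 9·x) / 35 = 324 (existing moment 1·169 + 9·107 + 5·146 + 4·321 + 7·216 = 4658) ⇒ x = (11340 − 4658) / 9 ≈ 742.44.
Along y: (16567 + 9·y) / 35 = 401 (existing moment 1·770 + 9·821 + 5·807 + 4·710 + 7·219 = 16567) ⇒ y = (14035 − 16567) / 9 ≈ -281.33.

(742, -281)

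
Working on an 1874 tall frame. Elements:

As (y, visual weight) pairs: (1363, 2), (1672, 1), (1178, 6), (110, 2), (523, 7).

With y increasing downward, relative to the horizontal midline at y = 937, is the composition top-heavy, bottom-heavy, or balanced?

Σw = 2 + 1 + 6 + 2 + 7 = 18.
y-moment: 2·1363 + 1·1672 + 6·1178 + 2·110 + 7·523 = 15347; centroid 15347/18 ≈ 852.61.
Since 852.6 is above (smaller y than) 937, the composition reads top-heavy.

top-heavy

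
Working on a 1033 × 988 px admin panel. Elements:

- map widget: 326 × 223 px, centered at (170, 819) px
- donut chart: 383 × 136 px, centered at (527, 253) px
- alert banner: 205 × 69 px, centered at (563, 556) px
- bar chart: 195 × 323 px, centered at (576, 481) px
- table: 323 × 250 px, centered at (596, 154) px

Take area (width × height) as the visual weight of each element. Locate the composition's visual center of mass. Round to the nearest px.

(468, 436)

Areas → weights: map widget 326·223 = 72698, donut chart 383·136 = 52088, alert banner 205·69 = 14145, bar chart 195·323 = 62985, table 323·250 = 80750; Σw = 282666.
Σw·x = 72698·170 + 52088·527 + 14145·563 + 62985·576 + 80750·596 = 132179031, so x̄ = 132179031/282666 ≈ 467.62.
Σw·y = 72698·819 + 52088·253 + 14145·556 + 62985·481 + 80750·154 = 123313831, so ȳ = 123313831/282666 ≈ 436.25.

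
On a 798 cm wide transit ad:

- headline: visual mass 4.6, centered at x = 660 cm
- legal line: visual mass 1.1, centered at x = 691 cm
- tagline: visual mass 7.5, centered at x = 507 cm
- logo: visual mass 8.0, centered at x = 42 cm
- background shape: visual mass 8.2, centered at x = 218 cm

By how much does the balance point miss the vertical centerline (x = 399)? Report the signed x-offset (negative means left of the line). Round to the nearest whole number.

Total weight = 4.6 + 1.1 + 7.5 + 8.0 + 8.2 = 29.4.
x: (4.6·660 + 1.1·691 + 7.5·507 + 8.0·42 + 8.2·218) / 29.4 = 9722.2 / 29.4 ≈ 330.69
Offset from x = 399: 330.69 − 399 ≈ -68.31.

≈ -68 cm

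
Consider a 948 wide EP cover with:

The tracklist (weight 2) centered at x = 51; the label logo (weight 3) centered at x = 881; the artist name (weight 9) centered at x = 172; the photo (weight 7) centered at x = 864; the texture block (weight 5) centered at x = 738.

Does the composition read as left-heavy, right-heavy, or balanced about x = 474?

Total weight = 2 + 3 + 9 + 7 + 5 = 26.
x-moment: 2·51 + 3·881 + 9·172 + 7·864 + 5·738 = 14031; centroid 14031/26 ≈ 539.65.
539.7 vs midline 474 → right-heavy.

right-heavy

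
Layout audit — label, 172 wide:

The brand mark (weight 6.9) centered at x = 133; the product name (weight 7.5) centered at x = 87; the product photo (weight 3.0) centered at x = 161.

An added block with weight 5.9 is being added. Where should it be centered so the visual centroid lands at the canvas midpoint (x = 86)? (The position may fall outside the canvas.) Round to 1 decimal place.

After adding the added block, total weight = 6.9 + 7.5 + 3.0 + 5.9 = 23.3.
x: need Σw·x = 23.3·86 = 2003.8. Existing = 6.9·133 + 7.5·87 + 3.0·161 = 2053.2. Remainder -49.4 / 5.9 ≈ -8.37.

x ≈ -8.4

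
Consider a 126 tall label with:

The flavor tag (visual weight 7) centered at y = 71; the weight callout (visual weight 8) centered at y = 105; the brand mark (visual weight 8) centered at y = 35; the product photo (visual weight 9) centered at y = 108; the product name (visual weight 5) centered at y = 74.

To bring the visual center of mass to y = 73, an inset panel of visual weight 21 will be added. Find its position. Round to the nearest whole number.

y ≈ 61

New total weight: (7 + 8 + 8 + 9 + 5) + 21 = 58.
y: target moment 58×73 = 4234; current 7·71 + 8·105 + 8·35 + 9·108 + 5·74 = 2959; the inset panel supplies 1275, so y = 1275/21 ≈ 60.71.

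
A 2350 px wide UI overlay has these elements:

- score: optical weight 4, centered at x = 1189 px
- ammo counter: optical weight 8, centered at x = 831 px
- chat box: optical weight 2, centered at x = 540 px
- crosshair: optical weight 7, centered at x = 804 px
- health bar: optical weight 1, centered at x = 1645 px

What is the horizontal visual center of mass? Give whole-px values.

Weights sum to 4 + 8 + 2 + 7 + 1 = 22.
x-moment: 4·1189 + 8·831 + 2·540 + 7·804 + 1·1645 = 19757; centroid 19757/22 ≈ 898.05.

x ≈ 898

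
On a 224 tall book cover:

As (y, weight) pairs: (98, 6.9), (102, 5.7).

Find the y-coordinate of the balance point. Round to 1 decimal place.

Total weight = 6.9 + 5.7 = 12.6.
y: (6.9·98 + 5.7·102) / 12.6 = 1257.6 / 12.6 ≈ 99.81

y ≈ 99.8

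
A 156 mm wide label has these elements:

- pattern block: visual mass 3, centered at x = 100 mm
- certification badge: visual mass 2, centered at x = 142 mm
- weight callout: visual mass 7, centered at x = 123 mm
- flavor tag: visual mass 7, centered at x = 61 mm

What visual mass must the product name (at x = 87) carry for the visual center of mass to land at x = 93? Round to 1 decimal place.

Existing Σw = 19 (3 + 2 + 7 + 7); existing moment 3·100 + 2·142 + 7·123 + 7·61 = 1872.
Set Σw·x/Σw = 93: (1872 + 87w) = 93·(19 + w).
So w = (93·19 − 1872)/(87 − 93) = -105/-6 ≈ 17.50.

w ≈ 17.5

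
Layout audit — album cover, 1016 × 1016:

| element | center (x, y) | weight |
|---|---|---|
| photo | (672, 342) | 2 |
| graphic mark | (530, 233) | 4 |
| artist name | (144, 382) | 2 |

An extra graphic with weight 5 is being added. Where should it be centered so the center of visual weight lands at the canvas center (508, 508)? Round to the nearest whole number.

(570, 845)

With the extra graphic, Σw becomes 2 + 4 + 2 + 5 = 13.
x: need Σw·x = 13·508 = 6604. Existing = 2·672 + 4·530 + 2·144 = 3752. Remainder 2852 / 5 ≈ 570.40.
y: need Σw·y = 13·508 = 6604. Existing = 2·342 + 4·233 + 2·382 = 2380. Remainder 4224 / 5 ≈ 844.80.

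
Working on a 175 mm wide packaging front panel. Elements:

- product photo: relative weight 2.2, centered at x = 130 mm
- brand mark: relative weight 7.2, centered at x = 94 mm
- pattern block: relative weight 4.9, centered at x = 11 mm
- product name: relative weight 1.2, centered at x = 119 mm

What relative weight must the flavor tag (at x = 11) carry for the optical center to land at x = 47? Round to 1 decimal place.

Existing Σw = 15.5 (2.2 + 7.2 + 4.9 + 1.2); existing moment 2.2·130 + 7.2·94 + 4.9·11 + 1.2·119 = 1159.5.
For the centroid to hit 47: (1159.5 + w·11) / (15.5 + w) = 47.
Solving: w = (47·15.5 − 1159.5) / (11 − 47) = -431.0 / -36 ≈ 11.97.

w ≈ 12.0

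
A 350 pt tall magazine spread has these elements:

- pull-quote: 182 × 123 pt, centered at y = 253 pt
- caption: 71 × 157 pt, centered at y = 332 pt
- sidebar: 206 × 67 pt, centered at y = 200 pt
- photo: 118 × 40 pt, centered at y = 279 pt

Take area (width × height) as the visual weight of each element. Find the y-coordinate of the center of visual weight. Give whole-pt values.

Taking area as weight: pull-quote 182·123 = 22386, caption 71·157 = 11147, sidebar 206·67 = 13802, photo 118·40 = 4720. Sum 52055.
Σw·y = 22386·253 + 11147·332 + 13802·200 + 4720·279 = 13441742, so ȳ = 13441742/52055 ≈ 258.22.

y ≈ 258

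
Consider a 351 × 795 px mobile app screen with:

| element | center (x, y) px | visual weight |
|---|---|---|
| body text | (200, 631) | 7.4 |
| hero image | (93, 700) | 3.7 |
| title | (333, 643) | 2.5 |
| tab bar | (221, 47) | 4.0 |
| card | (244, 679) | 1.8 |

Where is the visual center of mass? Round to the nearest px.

Weights sum to 7.4 + 3.7 + 2.5 + 4.0 + 1.8 = 19.4.
x-moment: 7.4·200 + 3.7·93 + 2.5·333 + 4.0·221 + 1.8·244 = 3979.8; centroid 3979.8/19.4 ≈ 205.14.
y-moment: 7.4·631 + 3.7·700 + 2.5·643 + 4.0·47 + 1.8·679 = 10277.1; centroid 10277.1/19.4 ≈ 529.75.

(205, 530)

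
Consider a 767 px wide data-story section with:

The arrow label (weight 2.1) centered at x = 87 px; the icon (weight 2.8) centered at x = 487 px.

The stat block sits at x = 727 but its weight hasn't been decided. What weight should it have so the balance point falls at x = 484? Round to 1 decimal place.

w ≈ 3.4

Known weights sum to 2.1 + 2.8 = 4.9; their moment is 2.1·87 + 2.8·487 = 1546.3.
For the centroid to hit 484: (1546.3 + w·727) / (4.9 + w) = 484.
So w = (484·4.9 − 1546.3)/(727 − 484) = 825.3/243 ≈ 3.40.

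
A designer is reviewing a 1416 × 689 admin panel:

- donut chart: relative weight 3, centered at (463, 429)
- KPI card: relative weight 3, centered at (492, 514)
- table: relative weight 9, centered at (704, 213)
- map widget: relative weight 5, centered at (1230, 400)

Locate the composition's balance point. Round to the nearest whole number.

(768, 337)

Total weight = 3 + 3 + 9 + 5 = 20.
x-moment: 3·463 + 3·492 + 9·704 + 5·1230 = 15351; centroid 15351/20 ≈ 767.55.
y-moment: 3·429 + 3·514 + 9·213 + 5·400 = 6746; centroid 6746/20 ≈ 337.30.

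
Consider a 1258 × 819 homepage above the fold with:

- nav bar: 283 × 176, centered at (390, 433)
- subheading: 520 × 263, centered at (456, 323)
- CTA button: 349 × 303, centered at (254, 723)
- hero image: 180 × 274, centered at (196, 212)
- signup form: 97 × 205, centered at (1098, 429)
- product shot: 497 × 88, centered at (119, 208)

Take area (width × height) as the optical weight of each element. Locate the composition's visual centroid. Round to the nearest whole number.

(359, 420)

Taking area as weight: nav bar 283·176 = 49808, subheading 520·263 = 136760, CTA button 349·303 = 105747, hero image 180·274 = 49320, signup form 97·205 = 19885, product shot 497·88 = 43736. Sum 405256.
x: moment 145352452 / weight 405256 ≈ 358.67
Σw·y = 170279018; ȳ = 170279018/405256 ≈ 420.18.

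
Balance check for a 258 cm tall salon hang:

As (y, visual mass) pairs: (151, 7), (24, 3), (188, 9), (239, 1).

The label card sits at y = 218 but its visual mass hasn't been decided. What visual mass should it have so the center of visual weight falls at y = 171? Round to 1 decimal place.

w ≈ 7.7

Fixed elements: Σw = 7 + 3 + 9 + 1 = 20, Σw·y = 7·151 + 3·24 + 9·188 + 1·239 = 3060.
Balance at y = 171 requires (3060 + w·218) / (20 + w) = 171.
Rearranging, w·(218 − 171) = 171·20 − 3060 = 360, so w ≈ 360/47 = 7.66.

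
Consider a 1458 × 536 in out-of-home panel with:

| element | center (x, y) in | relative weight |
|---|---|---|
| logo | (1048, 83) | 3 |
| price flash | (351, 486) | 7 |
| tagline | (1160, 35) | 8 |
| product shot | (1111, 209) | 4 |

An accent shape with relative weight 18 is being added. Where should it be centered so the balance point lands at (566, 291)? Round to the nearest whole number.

(184, 382)

With the accent shape, Σw becomes 3 + 7 + 8 + 4 + 18 = 40.
x: need Σw·x = 40·566 = 22640. Existing = 3·1048 + 7·351 + 8·1160 + 4·1111 = 19325. Remainder 3315 / 18 ≈ 184.17.
y: need Σw·y = 40·291 = 11640. Existing = 3·83 + 7·486 + 8·35 + 4·209 = 4767. Remainder 6873 / 18 ≈ 381.83.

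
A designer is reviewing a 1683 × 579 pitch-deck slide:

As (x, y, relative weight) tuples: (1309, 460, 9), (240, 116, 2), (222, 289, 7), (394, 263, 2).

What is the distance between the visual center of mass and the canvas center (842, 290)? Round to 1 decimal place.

Weights sum to 9 + 2 + 7 + 2 = 20.
Σw·x = 9·1309 + 2·240 + 7·222 + 2·394 = 14603, so x̄ = 14603/20 ≈ 730.15.
Σw·y = 9·460 + 2·116 + 7·289 + 2·263 = 6921, so ȳ = 6921/20 ≈ 346.05.
From (842, 290): dx = -111.85, dy = 56.05, so the distance is √(dx²+dy²) ≈ 125.11.

≈ 125.1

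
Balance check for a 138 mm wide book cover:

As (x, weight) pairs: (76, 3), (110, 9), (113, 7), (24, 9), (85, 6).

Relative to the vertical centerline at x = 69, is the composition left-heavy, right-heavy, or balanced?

right-heavy

Weights sum to 3 + 9 + 7 + 9 + 6 = 34.
Σw·x = 3·76 + 9·110 + 7·113 + 9·24 + 6·85 = 2735, so x̄ = 2735/34 ≈ 80.44.
80.4 lies right of the midline 69, so the layout is right-heavy.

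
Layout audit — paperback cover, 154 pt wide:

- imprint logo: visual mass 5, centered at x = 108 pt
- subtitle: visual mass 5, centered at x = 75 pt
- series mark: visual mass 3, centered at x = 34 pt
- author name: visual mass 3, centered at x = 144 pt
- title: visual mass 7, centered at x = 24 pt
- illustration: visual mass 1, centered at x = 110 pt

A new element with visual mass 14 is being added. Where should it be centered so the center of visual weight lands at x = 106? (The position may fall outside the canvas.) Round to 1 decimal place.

x ≈ 164.4

New total weight: (5 + 5 + 3 + 3 + 7 + 1) + 14 = 38.
Along x: (1727 + 14·x) / 38 = 106 (existing moment 5·108 + 5·75 + 3·34 + 3·144 + 7·24 + 1·110 = 1727) ⇒ x = (4028 − 1727) / 14 ≈ 164.36.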